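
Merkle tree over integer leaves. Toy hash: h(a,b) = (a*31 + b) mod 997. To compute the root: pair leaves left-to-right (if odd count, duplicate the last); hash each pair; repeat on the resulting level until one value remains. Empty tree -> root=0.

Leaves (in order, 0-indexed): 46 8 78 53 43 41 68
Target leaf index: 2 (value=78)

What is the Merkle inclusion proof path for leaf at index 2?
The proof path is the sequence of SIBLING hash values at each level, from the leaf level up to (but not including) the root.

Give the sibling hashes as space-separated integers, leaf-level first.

Answer: 53 437 902

Derivation:
L0 (leaves): [46, 8, 78, 53, 43, 41, 68], target index=2
L1: h(46,8)=(46*31+8)%997=437 [pair 0] h(78,53)=(78*31+53)%997=477 [pair 1] h(43,41)=(43*31+41)%997=377 [pair 2] h(68,68)=(68*31+68)%997=182 [pair 3] -> [437, 477, 377, 182]
  Sibling for proof at L0: 53
L2: h(437,477)=(437*31+477)%997=66 [pair 0] h(377,182)=(377*31+182)%997=902 [pair 1] -> [66, 902]
  Sibling for proof at L1: 437
L3: h(66,902)=(66*31+902)%997=954 [pair 0] -> [954]
  Sibling for proof at L2: 902
Root: 954
Proof path (sibling hashes from leaf to root): [53, 437, 902]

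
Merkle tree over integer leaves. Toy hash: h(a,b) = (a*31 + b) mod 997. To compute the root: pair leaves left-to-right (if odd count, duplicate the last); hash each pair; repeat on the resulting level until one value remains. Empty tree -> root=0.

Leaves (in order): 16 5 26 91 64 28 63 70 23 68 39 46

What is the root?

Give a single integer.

Answer: 427

Derivation:
L0: [16, 5, 26, 91, 64, 28, 63, 70, 23, 68, 39, 46]
L1: h(16,5)=(16*31+5)%997=501 h(26,91)=(26*31+91)%997=897 h(64,28)=(64*31+28)%997=18 h(63,70)=(63*31+70)%997=29 h(23,68)=(23*31+68)%997=781 h(39,46)=(39*31+46)%997=258 -> [501, 897, 18, 29, 781, 258]
L2: h(501,897)=(501*31+897)%997=476 h(18,29)=(18*31+29)%997=587 h(781,258)=(781*31+258)%997=541 -> [476, 587, 541]
L3: h(476,587)=(476*31+587)%997=388 h(541,541)=(541*31+541)%997=363 -> [388, 363]
L4: h(388,363)=(388*31+363)%997=427 -> [427]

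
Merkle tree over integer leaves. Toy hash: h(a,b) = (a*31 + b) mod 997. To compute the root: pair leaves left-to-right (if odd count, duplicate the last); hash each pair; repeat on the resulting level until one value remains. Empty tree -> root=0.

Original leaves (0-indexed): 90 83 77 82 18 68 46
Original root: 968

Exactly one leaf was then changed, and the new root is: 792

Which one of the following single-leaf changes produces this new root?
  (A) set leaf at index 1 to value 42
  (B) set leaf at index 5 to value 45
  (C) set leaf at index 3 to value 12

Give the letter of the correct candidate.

Answer: C

Derivation:
Original leaves: [90, 83, 77, 82, 18, 68, 46]
Target new root: 792
Try each candidate change and compute the resulting root:
Candidate A: set leaf[1] = 42 -> leaves = [90, 42, 77, 82, 18, 68, 46]
  L0: [90, 42, 77, 82, 18, 68, 46]
  L1: h(90,42)=(90*31+42)%997=838 h(77,82)=(77*31+82)%997=475 h(18,68)=(18*31+68)%997=626 h(46,46)=(46*31+46)%997=475 -> [838, 475, 626, 475]
  L2: h(838,475)=(838*31+475)%997=531 h(626,475)=(626*31+475)%997=938 -> [531, 938]
  L3: h(531,938)=(531*31+938)%997=450 -> [450]
  root = 450 != target 792
Candidate B: set leaf[5] = 45 -> leaves = [90, 83, 77, 82, 18, 45, 46]
  L0: [90, 83, 77, 82, 18, 45, 46]
  L1: h(90,83)=(90*31+83)%997=879 h(77,82)=(77*31+82)%997=475 h(18,45)=(18*31+45)%997=603 h(46,46)=(46*31+46)%997=475 -> [879, 475, 603, 475]
  L2: h(879,475)=(879*31+475)%997=805 h(603,475)=(603*31+475)%997=225 -> [805, 225]
  L3: h(805,225)=(805*31+225)%997=255 -> [255]
  root = 255 != target 792
Candidate C: set leaf[3] = 12 -> leaves = [90, 83, 77, 12, 18, 68, 46]
  L0: [90, 83, 77, 12, 18, 68, 46]
  L1: h(90,83)=(90*31+83)%997=879 h(77,12)=(77*31+12)%997=405 h(18,68)=(18*31+68)%997=626 h(46,46)=(46*31+46)%997=475 -> [879, 405, 626, 475]
  L2: h(879,405)=(879*31+405)%997=735 h(626,475)=(626*31+475)%997=938 -> [735, 938]
  L3: h(735,938)=(735*31+938)%997=792 -> [792]
  root = 792 == target 792  ** MATCH **
Candidate C produces the target root.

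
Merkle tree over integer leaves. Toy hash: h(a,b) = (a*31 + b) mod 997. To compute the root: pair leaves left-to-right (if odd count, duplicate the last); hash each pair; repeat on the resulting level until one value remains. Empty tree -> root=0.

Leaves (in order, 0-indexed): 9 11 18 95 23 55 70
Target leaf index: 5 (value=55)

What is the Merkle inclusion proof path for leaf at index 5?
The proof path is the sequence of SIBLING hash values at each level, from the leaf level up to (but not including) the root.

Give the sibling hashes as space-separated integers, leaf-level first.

L0 (leaves): [9, 11, 18, 95, 23, 55, 70], target index=5
L1: h(9,11)=(9*31+11)%997=290 [pair 0] h(18,95)=(18*31+95)%997=653 [pair 1] h(23,55)=(23*31+55)%997=768 [pair 2] h(70,70)=(70*31+70)%997=246 [pair 3] -> [290, 653, 768, 246]
  Sibling for proof at L0: 23
L2: h(290,653)=(290*31+653)%997=670 [pair 0] h(768,246)=(768*31+246)%997=126 [pair 1] -> [670, 126]
  Sibling for proof at L1: 246
L3: h(670,126)=(670*31+126)%997=956 [pair 0] -> [956]
  Sibling for proof at L2: 670
Root: 956
Proof path (sibling hashes from leaf to root): [23, 246, 670]

Answer: 23 246 670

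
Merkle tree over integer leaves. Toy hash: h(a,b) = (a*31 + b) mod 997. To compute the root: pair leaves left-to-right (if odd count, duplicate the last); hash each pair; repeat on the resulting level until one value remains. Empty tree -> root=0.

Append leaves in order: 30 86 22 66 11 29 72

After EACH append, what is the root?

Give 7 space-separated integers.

Answer: 30 19 296 340 867 446 386

Derivation:
After append 30 (leaves=[30]):
  L0: [30]
  root=30
After append 86 (leaves=[30, 86]):
  L0: [30, 86]
  L1: h(30,86)=(30*31+86)%997=19 -> [19]
  root=19
After append 22 (leaves=[30, 86, 22]):
  L0: [30, 86, 22]
  L1: h(30,86)=(30*31+86)%997=19 h(22,22)=(22*31+22)%997=704 -> [19, 704]
  L2: h(19,704)=(19*31+704)%997=296 -> [296]
  root=296
After append 66 (leaves=[30, 86, 22, 66]):
  L0: [30, 86, 22, 66]
  L1: h(30,86)=(30*31+86)%997=19 h(22,66)=(22*31+66)%997=748 -> [19, 748]
  L2: h(19,748)=(19*31+748)%997=340 -> [340]
  root=340
After append 11 (leaves=[30, 86, 22, 66, 11]):
  L0: [30, 86, 22, 66, 11]
  L1: h(30,86)=(30*31+86)%997=19 h(22,66)=(22*31+66)%997=748 h(11,11)=(11*31+11)%997=352 -> [19, 748, 352]
  L2: h(19,748)=(19*31+748)%997=340 h(352,352)=(352*31+352)%997=297 -> [340, 297]
  L3: h(340,297)=(340*31+297)%997=867 -> [867]
  root=867
After append 29 (leaves=[30, 86, 22, 66, 11, 29]):
  L0: [30, 86, 22, 66, 11, 29]
  L1: h(30,86)=(30*31+86)%997=19 h(22,66)=(22*31+66)%997=748 h(11,29)=(11*31+29)%997=370 -> [19, 748, 370]
  L2: h(19,748)=(19*31+748)%997=340 h(370,370)=(370*31+370)%997=873 -> [340, 873]
  L3: h(340,873)=(340*31+873)%997=446 -> [446]
  root=446
After append 72 (leaves=[30, 86, 22, 66, 11, 29, 72]):
  L0: [30, 86, 22, 66, 11, 29, 72]
  L1: h(30,86)=(30*31+86)%997=19 h(22,66)=(22*31+66)%997=748 h(11,29)=(11*31+29)%997=370 h(72,72)=(72*31+72)%997=310 -> [19, 748, 370, 310]
  L2: h(19,748)=(19*31+748)%997=340 h(370,310)=(370*31+310)%997=813 -> [340, 813]
  L3: h(340,813)=(340*31+813)%997=386 -> [386]
  root=386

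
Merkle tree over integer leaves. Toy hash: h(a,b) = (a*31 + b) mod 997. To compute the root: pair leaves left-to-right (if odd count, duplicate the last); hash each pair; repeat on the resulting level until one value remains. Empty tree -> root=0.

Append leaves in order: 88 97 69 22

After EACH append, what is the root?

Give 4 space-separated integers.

Answer: 88 831 53 6

Derivation:
After append 88 (leaves=[88]):
  L0: [88]
  root=88
After append 97 (leaves=[88, 97]):
  L0: [88, 97]
  L1: h(88,97)=(88*31+97)%997=831 -> [831]
  root=831
After append 69 (leaves=[88, 97, 69]):
  L0: [88, 97, 69]
  L1: h(88,97)=(88*31+97)%997=831 h(69,69)=(69*31+69)%997=214 -> [831, 214]
  L2: h(831,214)=(831*31+214)%997=53 -> [53]
  root=53
After append 22 (leaves=[88, 97, 69, 22]):
  L0: [88, 97, 69, 22]
  L1: h(88,97)=(88*31+97)%997=831 h(69,22)=(69*31+22)%997=167 -> [831, 167]
  L2: h(831,167)=(831*31+167)%997=6 -> [6]
  root=6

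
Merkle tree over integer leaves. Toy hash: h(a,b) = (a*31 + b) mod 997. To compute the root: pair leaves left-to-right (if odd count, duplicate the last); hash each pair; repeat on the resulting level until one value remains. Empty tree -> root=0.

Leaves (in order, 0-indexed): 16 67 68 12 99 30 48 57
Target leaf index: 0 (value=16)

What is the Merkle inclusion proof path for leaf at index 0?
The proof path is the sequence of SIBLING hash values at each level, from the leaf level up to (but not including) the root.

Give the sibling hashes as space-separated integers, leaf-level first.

Answer: 67 126 905

Derivation:
L0 (leaves): [16, 67, 68, 12, 99, 30, 48, 57], target index=0
L1: h(16,67)=(16*31+67)%997=563 [pair 0] h(68,12)=(68*31+12)%997=126 [pair 1] h(99,30)=(99*31+30)%997=108 [pair 2] h(48,57)=(48*31+57)%997=548 [pair 3] -> [563, 126, 108, 548]
  Sibling for proof at L0: 67
L2: h(563,126)=(563*31+126)%997=630 [pair 0] h(108,548)=(108*31+548)%997=905 [pair 1] -> [630, 905]
  Sibling for proof at L1: 126
L3: h(630,905)=(630*31+905)%997=495 [pair 0] -> [495]
  Sibling for proof at L2: 905
Root: 495
Proof path (sibling hashes from leaf to root): [67, 126, 905]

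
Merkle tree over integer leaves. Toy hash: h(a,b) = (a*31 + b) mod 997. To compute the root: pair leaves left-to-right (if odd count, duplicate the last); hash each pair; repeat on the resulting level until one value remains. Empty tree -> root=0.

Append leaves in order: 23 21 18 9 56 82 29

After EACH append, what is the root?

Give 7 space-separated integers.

After append 23 (leaves=[23]):
  L0: [23]
  root=23
After append 21 (leaves=[23, 21]):
  L0: [23, 21]
  L1: h(23,21)=(23*31+21)%997=734 -> [734]
  root=734
After append 18 (leaves=[23, 21, 18]):
  L0: [23, 21, 18]
  L1: h(23,21)=(23*31+21)%997=734 h(18,18)=(18*31+18)%997=576 -> [734, 576]
  L2: h(734,576)=(734*31+576)%997=399 -> [399]
  root=399
After append 9 (leaves=[23, 21, 18, 9]):
  L0: [23, 21, 18, 9]
  L1: h(23,21)=(23*31+21)%997=734 h(18,9)=(18*31+9)%997=567 -> [734, 567]
  L2: h(734,567)=(734*31+567)%997=390 -> [390]
  root=390
After append 56 (leaves=[23, 21, 18, 9, 56]):
  L0: [23, 21, 18, 9, 56]
  L1: h(23,21)=(23*31+21)%997=734 h(18,9)=(18*31+9)%997=567 h(56,56)=(56*31+56)%997=795 -> [734, 567, 795]
  L2: h(734,567)=(734*31+567)%997=390 h(795,795)=(795*31+795)%997=515 -> [390, 515]
  L3: h(390,515)=(390*31+515)%997=641 -> [641]
  root=641
After append 82 (leaves=[23, 21, 18, 9, 56, 82]):
  L0: [23, 21, 18, 9, 56, 82]
  L1: h(23,21)=(23*31+21)%997=734 h(18,9)=(18*31+9)%997=567 h(56,82)=(56*31+82)%997=821 -> [734, 567, 821]
  L2: h(734,567)=(734*31+567)%997=390 h(821,821)=(821*31+821)%997=350 -> [390, 350]
  L3: h(390,350)=(390*31+350)%997=476 -> [476]
  root=476
After append 29 (leaves=[23, 21, 18, 9, 56, 82, 29]):
  L0: [23, 21, 18, 9, 56, 82, 29]
  L1: h(23,21)=(23*31+21)%997=734 h(18,9)=(18*31+9)%997=567 h(56,82)=(56*31+82)%997=821 h(29,29)=(29*31+29)%997=928 -> [734, 567, 821, 928]
  L2: h(734,567)=(734*31+567)%997=390 h(821,928)=(821*31+928)%997=457 -> [390, 457]
  L3: h(390,457)=(390*31+457)%997=583 -> [583]
  root=583

Answer: 23 734 399 390 641 476 583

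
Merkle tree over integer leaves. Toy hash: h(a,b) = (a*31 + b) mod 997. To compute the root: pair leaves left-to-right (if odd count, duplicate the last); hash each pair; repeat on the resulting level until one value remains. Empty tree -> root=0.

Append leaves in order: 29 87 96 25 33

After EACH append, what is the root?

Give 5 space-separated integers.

After append 29 (leaves=[29]):
  L0: [29]
  root=29
After append 87 (leaves=[29, 87]):
  L0: [29, 87]
  L1: h(29,87)=(29*31+87)%997=986 -> [986]
  root=986
After append 96 (leaves=[29, 87, 96]):
  L0: [29, 87, 96]
  L1: h(29,87)=(29*31+87)%997=986 h(96,96)=(96*31+96)%997=81 -> [986, 81]
  L2: h(986,81)=(986*31+81)%997=737 -> [737]
  root=737
After append 25 (leaves=[29, 87, 96, 25]):
  L0: [29, 87, 96, 25]
  L1: h(29,87)=(29*31+87)%997=986 h(96,25)=(96*31+25)%997=10 -> [986, 10]
  L2: h(986,10)=(986*31+10)%997=666 -> [666]
  root=666
After append 33 (leaves=[29, 87, 96, 25, 33]):
  L0: [29, 87, 96, 25, 33]
  L1: h(29,87)=(29*31+87)%997=986 h(96,25)=(96*31+25)%997=10 h(33,33)=(33*31+33)%997=59 -> [986, 10, 59]
  L2: h(986,10)=(986*31+10)%997=666 h(59,59)=(59*31+59)%997=891 -> [666, 891]
  L3: h(666,891)=(666*31+891)%997=600 -> [600]
  root=600

Answer: 29 986 737 666 600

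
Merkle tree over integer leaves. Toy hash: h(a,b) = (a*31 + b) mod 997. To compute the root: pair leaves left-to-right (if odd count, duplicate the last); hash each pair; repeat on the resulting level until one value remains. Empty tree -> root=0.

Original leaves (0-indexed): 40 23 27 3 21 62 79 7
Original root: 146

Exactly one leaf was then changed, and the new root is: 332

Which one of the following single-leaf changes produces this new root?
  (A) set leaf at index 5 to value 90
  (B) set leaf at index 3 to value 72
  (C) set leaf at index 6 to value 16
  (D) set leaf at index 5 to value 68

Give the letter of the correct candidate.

Original leaves: [40, 23, 27, 3, 21, 62, 79, 7]
Target new root: 332
Try each candidate change and compute the resulting root:
Candidate A: set leaf[5] = 90 -> leaves = [40, 23, 27, 3, 21, 90, 79, 7]
  L0: [40, 23, 27, 3, 21, 90, 79, 7]
  L1: h(40,23)=(40*31+23)%997=266 h(27,3)=(27*31+3)%997=840 h(21,90)=(21*31+90)%997=741 h(79,7)=(79*31+7)%997=462 -> [266, 840, 741, 462]
  L2: h(266,840)=(266*31+840)%997=113 h(741,462)=(741*31+462)%997=502 -> [113, 502]
  L3: h(113,502)=(113*31+502)%997=17 -> [17]
  root = 17 != target 332
Candidate B: set leaf[3] = 72 -> leaves = [40, 23, 27, 72, 21, 62, 79, 7]
  L0: [40, 23, 27, 72, 21, 62, 79, 7]
  L1: h(40,23)=(40*31+23)%997=266 h(27,72)=(27*31+72)%997=909 h(21,62)=(21*31+62)%997=713 h(79,7)=(79*31+7)%997=462 -> [266, 909, 713, 462]
  L2: h(266,909)=(266*31+909)%997=182 h(713,462)=(713*31+462)%997=631 -> [182, 631]
  L3: h(182,631)=(182*31+631)%997=291 -> [291]
  root = 291 != target 332
Candidate C: set leaf[6] = 16 -> leaves = [40, 23, 27, 3, 21, 62, 16, 7]
  L0: [40, 23, 27, 3, 21, 62, 16, 7]
  L1: h(40,23)=(40*31+23)%997=266 h(27,3)=(27*31+3)%997=840 h(21,62)=(21*31+62)%997=713 h(16,7)=(16*31+7)%997=503 -> [266, 840, 713, 503]
  L2: h(266,840)=(266*31+840)%997=113 h(713,503)=(713*31+503)%997=672 -> [113, 672]
  L3: h(113,672)=(113*31+672)%997=187 -> [187]
  root = 187 != target 332
Candidate D: set leaf[5] = 68 -> leaves = [40, 23, 27, 3, 21, 68, 79, 7]
  L0: [40, 23, 27, 3, 21, 68, 79, 7]
  L1: h(40,23)=(40*31+23)%997=266 h(27,3)=(27*31+3)%997=840 h(21,68)=(21*31+68)%997=719 h(79,7)=(79*31+7)%997=462 -> [266, 840, 719, 462]
  L2: h(266,840)=(266*31+840)%997=113 h(719,462)=(719*31+462)%997=817 -> [113, 817]
  L3: h(113,817)=(113*31+817)%997=332 -> [332]
  root = 332 == target 332  ** MATCH **
Candidate D produces the target root.

Answer: D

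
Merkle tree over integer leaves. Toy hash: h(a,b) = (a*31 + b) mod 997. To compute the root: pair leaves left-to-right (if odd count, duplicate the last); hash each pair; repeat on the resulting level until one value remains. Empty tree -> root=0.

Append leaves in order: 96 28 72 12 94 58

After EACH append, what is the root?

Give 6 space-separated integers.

Answer: 96 13 713 653 847 692

Derivation:
After append 96 (leaves=[96]):
  L0: [96]
  root=96
After append 28 (leaves=[96, 28]):
  L0: [96, 28]
  L1: h(96,28)=(96*31+28)%997=13 -> [13]
  root=13
After append 72 (leaves=[96, 28, 72]):
  L0: [96, 28, 72]
  L1: h(96,28)=(96*31+28)%997=13 h(72,72)=(72*31+72)%997=310 -> [13, 310]
  L2: h(13,310)=(13*31+310)%997=713 -> [713]
  root=713
After append 12 (leaves=[96, 28, 72, 12]):
  L0: [96, 28, 72, 12]
  L1: h(96,28)=(96*31+28)%997=13 h(72,12)=(72*31+12)%997=250 -> [13, 250]
  L2: h(13,250)=(13*31+250)%997=653 -> [653]
  root=653
After append 94 (leaves=[96, 28, 72, 12, 94]):
  L0: [96, 28, 72, 12, 94]
  L1: h(96,28)=(96*31+28)%997=13 h(72,12)=(72*31+12)%997=250 h(94,94)=(94*31+94)%997=17 -> [13, 250, 17]
  L2: h(13,250)=(13*31+250)%997=653 h(17,17)=(17*31+17)%997=544 -> [653, 544]
  L3: h(653,544)=(653*31+544)%997=847 -> [847]
  root=847
After append 58 (leaves=[96, 28, 72, 12, 94, 58]):
  L0: [96, 28, 72, 12, 94, 58]
  L1: h(96,28)=(96*31+28)%997=13 h(72,12)=(72*31+12)%997=250 h(94,58)=(94*31+58)%997=978 -> [13, 250, 978]
  L2: h(13,250)=(13*31+250)%997=653 h(978,978)=(978*31+978)%997=389 -> [653, 389]
  L3: h(653,389)=(653*31+389)%997=692 -> [692]
  root=692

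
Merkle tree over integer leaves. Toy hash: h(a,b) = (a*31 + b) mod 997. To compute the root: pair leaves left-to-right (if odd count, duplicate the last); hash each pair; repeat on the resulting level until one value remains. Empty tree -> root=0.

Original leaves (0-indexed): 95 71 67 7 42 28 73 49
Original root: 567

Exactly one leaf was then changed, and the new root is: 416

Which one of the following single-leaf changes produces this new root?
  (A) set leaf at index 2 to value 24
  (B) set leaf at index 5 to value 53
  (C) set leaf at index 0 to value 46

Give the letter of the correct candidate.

Answer: C

Derivation:
Original leaves: [95, 71, 67, 7, 42, 28, 73, 49]
Target new root: 416
Try each candidate change and compute the resulting root:
Candidate A: set leaf[2] = 24 -> leaves = [95, 71, 24, 7, 42, 28, 73, 49]
  L0: [95, 71, 24, 7, 42, 28, 73, 49]
  L1: h(95,71)=(95*31+71)%997=25 h(24,7)=(24*31+7)%997=751 h(42,28)=(42*31+28)%997=333 h(73,49)=(73*31+49)%997=318 -> [25, 751, 333, 318]
  L2: h(25,751)=(25*31+751)%997=529 h(333,318)=(333*31+318)%997=671 -> [529, 671]
  L3: h(529,671)=(529*31+671)%997=121 -> [121]
  root = 121 != target 416
Candidate B: set leaf[5] = 53 -> leaves = [95, 71, 67, 7, 42, 53, 73, 49]
  L0: [95, 71, 67, 7, 42, 53, 73, 49]
  L1: h(95,71)=(95*31+71)%997=25 h(67,7)=(67*31+7)%997=90 h(42,53)=(42*31+53)%997=358 h(73,49)=(73*31+49)%997=318 -> [25, 90, 358, 318]
  L2: h(25,90)=(25*31+90)%997=865 h(358,318)=(358*31+318)%997=449 -> [865, 449]
  L3: h(865,449)=(865*31+449)%997=345 -> [345]
  root = 345 != target 416
Candidate C: set leaf[0] = 46 -> leaves = [46, 71, 67, 7, 42, 28, 73, 49]
  L0: [46, 71, 67, 7, 42, 28, 73, 49]
  L1: h(46,71)=(46*31+71)%997=500 h(67,7)=(67*31+7)%997=90 h(42,28)=(42*31+28)%997=333 h(73,49)=(73*31+49)%997=318 -> [500, 90, 333, 318]
  L2: h(500,90)=(500*31+90)%997=635 h(333,318)=(333*31+318)%997=671 -> [635, 671]
  L3: h(635,671)=(635*31+671)%997=416 -> [416]
  root = 416 == target 416  ** MATCH **
Candidate C produces the target root.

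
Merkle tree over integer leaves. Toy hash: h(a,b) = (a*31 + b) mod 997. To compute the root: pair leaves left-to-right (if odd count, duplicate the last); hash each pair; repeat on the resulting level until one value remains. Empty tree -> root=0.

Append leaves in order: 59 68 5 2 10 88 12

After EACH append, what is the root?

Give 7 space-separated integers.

Answer: 59 900 144 141 653 158 144

Derivation:
After append 59 (leaves=[59]):
  L0: [59]
  root=59
After append 68 (leaves=[59, 68]):
  L0: [59, 68]
  L1: h(59,68)=(59*31+68)%997=900 -> [900]
  root=900
After append 5 (leaves=[59, 68, 5]):
  L0: [59, 68, 5]
  L1: h(59,68)=(59*31+68)%997=900 h(5,5)=(5*31+5)%997=160 -> [900, 160]
  L2: h(900,160)=(900*31+160)%997=144 -> [144]
  root=144
After append 2 (leaves=[59, 68, 5, 2]):
  L0: [59, 68, 5, 2]
  L1: h(59,68)=(59*31+68)%997=900 h(5,2)=(5*31+2)%997=157 -> [900, 157]
  L2: h(900,157)=(900*31+157)%997=141 -> [141]
  root=141
After append 10 (leaves=[59, 68, 5, 2, 10]):
  L0: [59, 68, 5, 2, 10]
  L1: h(59,68)=(59*31+68)%997=900 h(5,2)=(5*31+2)%997=157 h(10,10)=(10*31+10)%997=320 -> [900, 157, 320]
  L2: h(900,157)=(900*31+157)%997=141 h(320,320)=(320*31+320)%997=270 -> [141, 270]
  L3: h(141,270)=(141*31+270)%997=653 -> [653]
  root=653
After append 88 (leaves=[59, 68, 5, 2, 10, 88]):
  L0: [59, 68, 5, 2, 10, 88]
  L1: h(59,68)=(59*31+68)%997=900 h(5,2)=(5*31+2)%997=157 h(10,88)=(10*31+88)%997=398 -> [900, 157, 398]
  L2: h(900,157)=(900*31+157)%997=141 h(398,398)=(398*31+398)%997=772 -> [141, 772]
  L3: h(141,772)=(141*31+772)%997=158 -> [158]
  root=158
After append 12 (leaves=[59, 68, 5, 2, 10, 88, 12]):
  L0: [59, 68, 5, 2, 10, 88, 12]
  L1: h(59,68)=(59*31+68)%997=900 h(5,2)=(5*31+2)%997=157 h(10,88)=(10*31+88)%997=398 h(12,12)=(12*31+12)%997=384 -> [900, 157, 398, 384]
  L2: h(900,157)=(900*31+157)%997=141 h(398,384)=(398*31+384)%997=758 -> [141, 758]
  L3: h(141,758)=(141*31+758)%997=144 -> [144]
  root=144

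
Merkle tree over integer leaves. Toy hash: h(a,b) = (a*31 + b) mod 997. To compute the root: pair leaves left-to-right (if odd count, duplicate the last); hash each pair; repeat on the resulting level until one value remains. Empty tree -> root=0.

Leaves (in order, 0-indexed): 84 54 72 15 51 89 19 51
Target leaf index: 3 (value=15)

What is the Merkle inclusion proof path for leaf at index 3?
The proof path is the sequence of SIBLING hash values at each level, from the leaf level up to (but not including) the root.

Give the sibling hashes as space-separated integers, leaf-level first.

L0 (leaves): [84, 54, 72, 15, 51, 89, 19, 51], target index=3
L1: h(84,54)=(84*31+54)%997=664 [pair 0] h(72,15)=(72*31+15)%997=253 [pair 1] h(51,89)=(51*31+89)%997=673 [pair 2] h(19,51)=(19*31+51)%997=640 [pair 3] -> [664, 253, 673, 640]
  Sibling for proof at L0: 72
L2: h(664,253)=(664*31+253)%997=897 [pair 0] h(673,640)=(673*31+640)%997=566 [pair 1] -> [897, 566]
  Sibling for proof at L1: 664
L3: h(897,566)=(897*31+566)%997=457 [pair 0] -> [457]
  Sibling for proof at L2: 566
Root: 457
Proof path (sibling hashes from leaf to root): [72, 664, 566]

Answer: 72 664 566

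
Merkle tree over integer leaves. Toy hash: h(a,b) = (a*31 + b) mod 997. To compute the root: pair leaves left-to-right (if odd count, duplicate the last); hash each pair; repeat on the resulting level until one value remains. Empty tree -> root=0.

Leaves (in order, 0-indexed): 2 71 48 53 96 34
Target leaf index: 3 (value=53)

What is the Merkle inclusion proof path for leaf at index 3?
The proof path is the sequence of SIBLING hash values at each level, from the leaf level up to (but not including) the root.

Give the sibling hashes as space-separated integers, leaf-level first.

L0 (leaves): [2, 71, 48, 53, 96, 34], target index=3
L1: h(2,71)=(2*31+71)%997=133 [pair 0] h(48,53)=(48*31+53)%997=544 [pair 1] h(96,34)=(96*31+34)%997=19 [pair 2] -> [133, 544, 19]
  Sibling for proof at L0: 48
L2: h(133,544)=(133*31+544)%997=679 [pair 0] h(19,19)=(19*31+19)%997=608 [pair 1] -> [679, 608]
  Sibling for proof at L1: 133
L3: h(679,608)=(679*31+608)%997=720 [pair 0] -> [720]
  Sibling for proof at L2: 608
Root: 720
Proof path (sibling hashes from leaf to root): [48, 133, 608]

Answer: 48 133 608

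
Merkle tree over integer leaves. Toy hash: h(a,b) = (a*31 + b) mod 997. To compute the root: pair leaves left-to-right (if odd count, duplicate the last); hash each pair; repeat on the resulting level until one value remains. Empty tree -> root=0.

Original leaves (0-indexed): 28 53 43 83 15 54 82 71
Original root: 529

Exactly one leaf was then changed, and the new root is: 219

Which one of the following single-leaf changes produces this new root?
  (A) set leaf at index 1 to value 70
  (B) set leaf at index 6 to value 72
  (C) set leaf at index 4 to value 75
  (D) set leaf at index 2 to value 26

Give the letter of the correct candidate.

Answer: B

Derivation:
Original leaves: [28, 53, 43, 83, 15, 54, 82, 71]
Target new root: 219
Try each candidate change and compute the resulting root:
Candidate A: set leaf[1] = 70 -> leaves = [28, 70, 43, 83, 15, 54, 82, 71]
  L0: [28, 70, 43, 83, 15, 54, 82, 71]
  L1: h(28,70)=(28*31+70)%997=938 h(43,83)=(43*31+83)%997=419 h(15,54)=(15*31+54)%997=519 h(82,71)=(82*31+71)%997=619 -> [938, 419, 519, 619]
  L2: h(938,419)=(938*31+419)%997=584 h(519,619)=(519*31+619)%997=756 -> [584, 756]
  L3: h(584,756)=(584*31+756)%997=914 -> [914]
  root = 914 != target 219
Candidate B: set leaf[6] = 72 -> leaves = [28, 53, 43, 83, 15, 54, 72, 71]
  L0: [28, 53, 43, 83, 15, 54, 72, 71]
  L1: h(28,53)=(28*31+53)%997=921 h(43,83)=(43*31+83)%997=419 h(15,54)=(15*31+54)%997=519 h(72,71)=(72*31+71)%997=309 -> [921, 419, 519, 309]
  L2: h(921,419)=(921*31+419)%997=57 h(519,309)=(519*31+309)%997=446 -> [57, 446]
  L3: h(57,446)=(57*31+446)%997=219 -> [219]
  root = 219 == target 219  ** MATCH **
Candidate C: set leaf[4] = 75 -> leaves = [28, 53, 43, 83, 75, 54, 82, 71]
  L0: [28, 53, 43, 83, 75, 54, 82, 71]
  L1: h(28,53)=(28*31+53)%997=921 h(43,83)=(43*31+83)%997=419 h(75,54)=(75*31+54)%997=385 h(82,71)=(82*31+71)%997=619 -> [921, 419, 385, 619]
  L2: h(921,419)=(921*31+419)%997=57 h(385,619)=(385*31+619)%997=590 -> [57, 590]
  L3: h(57,590)=(57*31+590)%997=363 -> [363]
  root = 363 != target 219
Candidate D: set leaf[2] = 26 -> leaves = [28, 53, 26, 83, 15, 54, 82, 71]
  L0: [28, 53, 26, 83, 15, 54, 82, 71]
  L1: h(28,53)=(28*31+53)%997=921 h(26,83)=(26*31+83)%997=889 h(15,54)=(15*31+54)%997=519 h(82,71)=(82*31+71)%997=619 -> [921, 889, 519, 619]
  L2: h(921,889)=(921*31+889)%997=527 h(519,619)=(519*31+619)%997=756 -> [527, 756]
  L3: h(527,756)=(527*31+756)%997=144 -> [144]
  root = 144 != target 219
Candidate B produces the target root.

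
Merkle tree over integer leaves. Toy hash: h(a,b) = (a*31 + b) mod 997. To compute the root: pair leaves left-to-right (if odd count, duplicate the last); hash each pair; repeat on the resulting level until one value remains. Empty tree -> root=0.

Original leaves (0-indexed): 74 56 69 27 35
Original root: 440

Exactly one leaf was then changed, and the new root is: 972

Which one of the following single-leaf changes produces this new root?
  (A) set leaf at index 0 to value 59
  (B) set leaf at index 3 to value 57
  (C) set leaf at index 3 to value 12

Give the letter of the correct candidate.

Original leaves: [74, 56, 69, 27, 35]
Target new root: 972
Try each candidate change and compute the resulting root:
Candidate A: set leaf[0] = 59 -> leaves = [59, 56, 69, 27, 35]
  L0: [59, 56, 69, 27, 35]
  L1: h(59,56)=(59*31+56)%997=888 h(69,27)=(69*31+27)%997=172 h(35,35)=(35*31+35)%997=123 -> [888, 172, 123]
  L2: h(888,172)=(888*31+172)%997=781 h(123,123)=(123*31+123)%997=945 -> [781, 945]
  L3: h(781,945)=(781*31+945)%997=231 -> [231]
  root = 231 != target 972
Candidate B: set leaf[3] = 57 -> leaves = [74, 56, 69, 57, 35]
  L0: [74, 56, 69, 57, 35]
  L1: h(74,56)=(74*31+56)%997=356 h(69,57)=(69*31+57)%997=202 h(35,35)=(35*31+35)%997=123 -> [356, 202, 123]
  L2: h(356,202)=(356*31+202)%997=271 h(123,123)=(123*31+123)%997=945 -> [271, 945]
  L3: h(271,945)=(271*31+945)%997=373 -> [373]
  root = 373 != target 972
Candidate C: set leaf[3] = 12 -> leaves = [74, 56, 69, 12, 35]
  L0: [74, 56, 69, 12, 35]
  L1: h(74,56)=(74*31+56)%997=356 h(69,12)=(69*31+12)%997=157 h(35,35)=(35*31+35)%997=123 -> [356, 157, 123]
  L2: h(356,157)=(356*31+157)%997=226 h(123,123)=(123*31+123)%997=945 -> [226, 945]
  L3: h(226,945)=(226*31+945)%997=972 -> [972]
  root = 972 == target 972  ** MATCH **
Candidate C produces the target root.

Answer: C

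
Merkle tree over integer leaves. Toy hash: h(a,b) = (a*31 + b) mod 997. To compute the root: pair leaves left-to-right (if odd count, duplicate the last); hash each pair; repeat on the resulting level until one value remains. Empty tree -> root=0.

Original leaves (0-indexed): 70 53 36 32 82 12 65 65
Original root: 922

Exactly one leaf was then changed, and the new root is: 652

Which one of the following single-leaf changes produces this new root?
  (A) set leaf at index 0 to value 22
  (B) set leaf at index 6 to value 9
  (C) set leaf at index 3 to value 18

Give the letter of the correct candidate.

Original leaves: [70, 53, 36, 32, 82, 12, 65, 65]
Target new root: 652
Try each candidate change and compute the resulting root:
Candidate A: set leaf[0] = 22 -> leaves = [22, 53, 36, 32, 82, 12, 65, 65]
  L0: [22, 53, 36, 32, 82, 12, 65, 65]
  L1: h(22,53)=(22*31+53)%997=735 h(36,32)=(36*31+32)%997=151 h(82,12)=(82*31+12)%997=560 h(65,65)=(65*31+65)%997=86 -> [735, 151, 560, 86]
  L2: h(735,151)=(735*31+151)%997=5 h(560,86)=(560*31+86)%997=497 -> [5, 497]
  L3: h(5,497)=(5*31+497)%997=652 -> [652]
  root = 652 == target 652  ** MATCH **
Candidate B: set leaf[6] = 9 -> leaves = [70, 53, 36, 32, 82, 12, 9, 65]
  L0: [70, 53, 36, 32, 82, 12, 9, 65]
  L1: h(70,53)=(70*31+53)%997=229 h(36,32)=(36*31+32)%997=151 h(82,12)=(82*31+12)%997=560 h(9,65)=(9*31+65)%997=344 -> [229, 151, 560, 344]
  L2: h(229,151)=(229*31+151)%997=271 h(560,344)=(560*31+344)%997=755 -> [271, 755]
  L3: h(271,755)=(271*31+755)%997=183 -> [183]
  root = 183 != target 652
Candidate C: set leaf[3] = 18 -> leaves = [70, 53, 36, 18, 82, 12, 65, 65]
  L0: [70, 53, 36, 18, 82, 12, 65, 65]
  L1: h(70,53)=(70*31+53)%997=229 h(36,18)=(36*31+18)%997=137 h(82,12)=(82*31+12)%997=560 h(65,65)=(65*31+65)%997=86 -> [229, 137, 560, 86]
  L2: h(229,137)=(229*31+137)%997=257 h(560,86)=(560*31+86)%997=497 -> [257, 497]
  L3: h(257,497)=(257*31+497)%997=488 -> [488]
  root = 488 != target 652
Candidate A produces the target root.

Answer: A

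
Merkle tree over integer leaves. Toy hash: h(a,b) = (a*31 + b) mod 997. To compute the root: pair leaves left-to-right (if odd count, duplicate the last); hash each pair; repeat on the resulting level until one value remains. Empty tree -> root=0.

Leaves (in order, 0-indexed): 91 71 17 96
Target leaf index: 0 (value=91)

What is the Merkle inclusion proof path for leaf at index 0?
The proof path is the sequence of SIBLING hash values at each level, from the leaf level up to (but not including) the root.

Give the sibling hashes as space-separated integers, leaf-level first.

L0 (leaves): [91, 71, 17, 96], target index=0
L1: h(91,71)=(91*31+71)%997=898 [pair 0] h(17,96)=(17*31+96)%997=623 [pair 1] -> [898, 623]
  Sibling for proof at L0: 71
L2: h(898,623)=(898*31+623)%997=545 [pair 0] -> [545]
  Sibling for proof at L1: 623
Root: 545
Proof path (sibling hashes from leaf to root): [71, 623]

Answer: 71 623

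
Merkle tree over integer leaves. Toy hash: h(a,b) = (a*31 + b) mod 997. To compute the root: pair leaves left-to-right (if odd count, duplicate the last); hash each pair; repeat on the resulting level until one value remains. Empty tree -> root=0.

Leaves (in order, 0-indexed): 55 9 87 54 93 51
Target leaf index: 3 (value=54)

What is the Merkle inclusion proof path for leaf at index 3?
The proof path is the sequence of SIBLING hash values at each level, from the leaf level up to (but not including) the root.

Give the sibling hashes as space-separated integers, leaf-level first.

Answer: 87 717 170

Derivation:
L0 (leaves): [55, 9, 87, 54, 93, 51], target index=3
L1: h(55,9)=(55*31+9)%997=717 [pair 0] h(87,54)=(87*31+54)%997=757 [pair 1] h(93,51)=(93*31+51)%997=940 [pair 2] -> [717, 757, 940]
  Sibling for proof at L0: 87
L2: h(717,757)=(717*31+757)%997=53 [pair 0] h(940,940)=(940*31+940)%997=170 [pair 1] -> [53, 170]
  Sibling for proof at L1: 717
L3: h(53,170)=(53*31+170)%997=816 [pair 0] -> [816]
  Sibling for proof at L2: 170
Root: 816
Proof path (sibling hashes from leaf to root): [87, 717, 170]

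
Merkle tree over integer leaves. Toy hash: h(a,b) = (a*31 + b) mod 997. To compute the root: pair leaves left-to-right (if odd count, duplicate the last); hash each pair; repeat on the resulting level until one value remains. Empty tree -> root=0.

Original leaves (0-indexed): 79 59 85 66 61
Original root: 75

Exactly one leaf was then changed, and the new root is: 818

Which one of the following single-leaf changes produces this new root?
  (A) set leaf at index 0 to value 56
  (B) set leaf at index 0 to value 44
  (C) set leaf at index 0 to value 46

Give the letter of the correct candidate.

Original leaves: [79, 59, 85, 66, 61]
Target new root: 818
Try each candidate change and compute the resulting root:
Candidate A: set leaf[0] = 56 -> leaves = [56, 59, 85, 66, 61]
  L0: [56, 59, 85, 66, 61]
  L1: h(56,59)=(56*31+59)%997=798 h(85,66)=(85*31+66)%997=707 h(61,61)=(61*31+61)%997=955 -> [798, 707, 955]
  L2: h(798,707)=(798*31+707)%997=520 h(955,955)=(955*31+955)%997=650 -> [520, 650]
  L3: h(520,650)=(520*31+650)%997=818 -> [818]
  root = 818 == target 818  ** MATCH **
Candidate B: set leaf[0] = 44 -> leaves = [44, 59, 85, 66, 61]
  L0: [44, 59, 85, 66, 61]
  L1: h(44,59)=(44*31+59)%997=426 h(85,66)=(85*31+66)%997=707 h(61,61)=(61*31+61)%997=955 -> [426, 707, 955]
  L2: h(426,707)=(426*31+707)%997=952 h(955,955)=(955*31+955)%997=650 -> [952, 650]
  L3: h(952,650)=(952*31+650)%997=252 -> [252]
  root = 252 != target 818
Candidate C: set leaf[0] = 46 -> leaves = [46, 59, 85, 66, 61]
  L0: [46, 59, 85, 66, 61]
  L1: h(46,59)=(46*31+59)%997=488 h(85,66)=(85*31+66)%997=707 h(61,61)=(61*31+61)%997=955 -> [488, 707, 955]
  L2: h(488,707)=(488*31+707)%997=880 h(955,955)=(955*31+955)%997=650 -> [880, 650]
  L3: h(880,650)=(880*31+650)%997=14 -> [14]
  root = 14 != target 818
Candidate A produces the target root.

Answer: A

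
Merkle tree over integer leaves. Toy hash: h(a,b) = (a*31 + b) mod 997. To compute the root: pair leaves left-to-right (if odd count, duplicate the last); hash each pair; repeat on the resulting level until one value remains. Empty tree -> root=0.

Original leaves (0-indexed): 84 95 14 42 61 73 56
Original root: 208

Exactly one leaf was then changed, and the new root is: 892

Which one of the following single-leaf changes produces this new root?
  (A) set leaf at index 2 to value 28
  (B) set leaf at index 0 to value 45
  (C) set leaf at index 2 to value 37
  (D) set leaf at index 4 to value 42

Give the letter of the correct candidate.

Answer: D

Derivation:
Original leaves: [84, 95, 14, 42, 61, 73, 56]
Target new root: 892
Try each candidate change and compute the resulting root:
Candidate A: set leaf[2] = 28 -> leaves = [84, 95, 28, 42, 61, 73, 56]
  L0: [84, 95, 28, 42, 61, 73, 56]
  L1: h(84,95)=(84*31+95)%997=705 h(28,42)=(28*31+42)%997=910 h(61,73)=(61*31+73)%997=967 h(56,56)=(56*31+56)%997=795 -> [705, 910, 967, 795]
  L2: h(705,910)=(705*31+910)%997=831 h(967,795)=(967*31+795)%997=862 -> [831, 862]
  L3: h(831,862)=(831*31+862)%997=701 -> [701]
  root = 701 != target 892
Candidate B: set leaf[0] = 45 -> leaves = [45, 95, 14, 42, 61, 73, 56]
  L0: [45, 95, 14, 42, 61, 73, 56]
  L1: h(45,95)=(45*31+95)%997=493 h(14,42)=(14*31+42)%997=476 h(61,73)=(61*31+73)%997=967 h(56,56)=(56*31+56)%997=795 -> [493, 476, 967, 795]
  L2: h(493,476)=(493*31+476)%997=804 h(967,795)=(967*31+795)%997=862 -> [804, 862]
  L3: h(804,862)=(804*31+862)%997=861 -> [861]
  root = 861 != target 892
Candidate C: set leaf[2] = 37 -> leaves = [84, 95, 37, 42, 61, 73, 56]
  L0: [84, 95, 37, 42, 61, 73, 56]
  L1: h(84,95)=(84*31+95)%997=705 h(37,42)=(37*31+42)%997=192 h(61,73)=(61*31+73)%997=967 h(56,56)=(56*31+56)%997=795 -> [705, 192, 967, 795]
  L2: h(705,192)=(705*31+192)%997=113 h(967,795)=(967*31+795)%997=862 -> [113, 862]
  L3: h(113,862)=(113*31+862)%997=377 -> [377]
  root = 377 != target 892
Candidate D: set leaf[4] = 42 -> leaves = [84, 95, 14, 42, 42, 73, 56]
  L0: [84, 95, 14, 42, 42, 73, 56]
  L1: h(84,95)=(84*31+95)%997=705 h(14,42)=(14*31+42)%997=476 h(42,73)=(42*31+73)%997=378 h(56,56)=(56*31+56)%997=795 -> [705, 476, 378, 795]
  L2: h(705,476)=(705*31+476)%997=397 h(378,795)=(378*31+795)%997=549 -> [397, 549]
  L3: h(397,549)=(397*31+549)%997=892 -> [892]
  root = 892 == target 892  ** MATCH **
Candidate D produces the target root.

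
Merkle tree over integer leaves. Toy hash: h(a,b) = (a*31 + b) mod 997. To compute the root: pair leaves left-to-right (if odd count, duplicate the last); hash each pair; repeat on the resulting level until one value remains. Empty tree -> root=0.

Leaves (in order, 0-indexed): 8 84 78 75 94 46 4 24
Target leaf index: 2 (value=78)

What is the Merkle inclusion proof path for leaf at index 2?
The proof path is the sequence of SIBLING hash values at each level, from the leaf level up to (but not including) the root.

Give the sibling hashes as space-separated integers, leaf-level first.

L0 (leaves): [8, 84, 78, 75, 94, 46, 4, 24], target index=2
L1: h(8,84)=(8*31+84)%997=332 [pair 0] h(78,75)=(78*31+75)%997=499 [pair 1] h(94,46)=(94*31+46)%997=966 [pair 2] h(4,24)=(4*31+24)%997=148 [pair 3] -> [332, 499, 966, 148]
  Sibling for proof at L0: 75
L2: h(332,499)=(332*31+499)%997=821 [pair 0] h(966,148)=(966*31+148)%997=184 [pair 1] -> [821, 184]
  Sibling for proof at L1: 332
L3: h(821,184)=(821*31+184)%997=710 [pair 0] -> [710]
  Sibling for proof at L2: 184
Root: 710
Proof path (sibling hashes from leaf to root): [75, 332, 184]

Answer: 75 332 184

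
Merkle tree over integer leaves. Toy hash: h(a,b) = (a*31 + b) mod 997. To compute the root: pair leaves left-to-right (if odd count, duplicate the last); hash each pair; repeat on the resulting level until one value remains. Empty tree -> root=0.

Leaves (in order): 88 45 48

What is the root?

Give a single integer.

Answer: 760

Derivation:
L0: [88, 45, 48]
L1: h(88,45)=(88*31+45)%997=779 h(48,48)=(48*31+48)%997=539 -> [779, 539]
L2: h(779,539)=(779*31+539)%997=760 -> [760]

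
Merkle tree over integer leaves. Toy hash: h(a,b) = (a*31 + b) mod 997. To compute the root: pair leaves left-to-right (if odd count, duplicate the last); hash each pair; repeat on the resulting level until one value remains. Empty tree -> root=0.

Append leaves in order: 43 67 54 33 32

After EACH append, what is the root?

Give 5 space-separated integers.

Answer: 43 403 263 242 390

Derivation:
After append 43 (leaves=[43]):
  L0: [43]
  root=43
After append 67 (leaves=[43, 67]):
  L0: [43, 67]
  L1: h(43,67)=(43*31+67)%997=403 -> [403]
  root=403
After append 54 (leaves=[43, 67, 54]):
  L0: [43, 67, 54]
  L1: h(43,67)=(43*31+67)%997=403 h(54,54)=(54*31+54)%997=731 -> [403, 731]
  L2: h(403,731)=(403*31+731)%997=263 -> [263]
  root=263
After append 33 (leaves=[43, 67, 54, 33]):
  L0: [43, 67, 54, 33]
  L1: h(43,67)=(43*31+67)%997=403 h(54,33)=(54*31+33)%997=710 -> [403, 710]
  L2: h(403,710)=(403*31+710)%997=242 -> [242]
  root=242
After append 32 (leaves=[43, 67, 54, 33, 32]):
  L0: [43, 67, 54, 33, 32]
  L1: h(43,67)=(43*31+67)%997=403 h(54,33)=(54*31+33)%997=710 h(32,32)=(32*31+32)%997=27 -> [403, 710, 27]
  L2: h(403,710)=(403*31+710)%997=242 h(27,27)=(27*31+27)%997=864 -> [242, 864]
  L3: h(242,864)=(242*31+864)%997=390 -> [390]
  root=390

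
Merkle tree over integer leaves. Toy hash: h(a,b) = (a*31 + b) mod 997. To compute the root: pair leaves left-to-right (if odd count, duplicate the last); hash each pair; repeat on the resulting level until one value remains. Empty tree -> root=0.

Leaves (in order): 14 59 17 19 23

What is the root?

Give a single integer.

Answer: 796

Derivation:
L0: [14, 59, 17, 19, 23]
L1: h(14,59)=(14*31+59)%997=493 h(17,19)=(17*31+19)%997=546 h(23,23)=(23*31+23)%997=736 -> [493, 546, 736]
L2: h(493,546)=(493*31+546)%997=874 h(736,736)=(736*31+736)%997=621 -> [874, 621]
L3: h(874,621)=(874*31+621)%997=796 -> [796]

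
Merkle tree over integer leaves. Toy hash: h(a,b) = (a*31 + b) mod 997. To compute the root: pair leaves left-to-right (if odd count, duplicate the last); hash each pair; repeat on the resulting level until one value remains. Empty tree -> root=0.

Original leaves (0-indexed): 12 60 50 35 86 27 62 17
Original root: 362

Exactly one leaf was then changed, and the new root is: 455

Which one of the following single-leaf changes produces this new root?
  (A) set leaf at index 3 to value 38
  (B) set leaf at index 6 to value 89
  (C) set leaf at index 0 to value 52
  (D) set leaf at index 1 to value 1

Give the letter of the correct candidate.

Answer: A

Derivation:
Original leaves: [12, 60, 50, 35, 86, 27, 62, 17]
Target new root: 455
Try each candidate change and compute the resulting root:
Candidate A: set leaf[3] = 38 -> leaves = [12, 60, 50, 38, 86, 27, 62, 17]
  L0: [12, 60, 50, 38, 86, 27, 62, 17]
  L1: h(12,60)=(12*31+60)%997=432 h(50,38)=(50*31+38)%997=591 h(86,27)=(86*31+27)%997=699 h(62,17)=(62*31+17)%997=942 -> [432, 591, 699, 942]
  L2: h(432,591)=(432*31+591)%997=25 h(699,942)=(699*31+942)%997=677 -> [25, 677]
  L3: h(25,677)=(25*31+677)%997=455 -> [455]
  root = 455 == target 455  ** MATCH **
Candidate B: set leaf[6] = 89 -> leaves = [12, 60, 50, 35, 86, 27, 89, 17]
  L0: [12, 60, 50, 35, 86, 27, 89, 17]
  L1: h(12,60)=(12*31+60)%997=432 h(50,35)=(50*31+35)%997=588 h(86,27)=(86*31+27)%997=699 h(89,17)=(89*31+17)%997=782 -> [432, 588, 699, 782]
  L2: h(432,588)=(432*31+588)%997=22 h(699,782)=(699*31+782)%997=517 -> [22, 517]
  L3: h(22,517)=(22*31+517)%997=202 -> [202]
  root = 202 != target 455
Candidate C: set leaf[0] = 52 -> leaves = [52, 60, 50, 35, 86, 27, 62, 17]
  L0: [52, 60, 50, 35, 86, 27, 62, 17]
  L1: h(52,60)=(52*31+60)%997=675 h(50,35)=(50*31+35)%997=588 h(86,27)=(86*31+27)%997=699 h(62,17)=(62*31+17)%997=942 -> [675, 588, 699, 942]
  L2: h(675,588)=(675*31+588)%997=576 h(699,942)=(699*31+942)%997=677 -> [576, 677]
  L3: h(576,677)=(576*31+677)%997=587 -> [587]
  root = 587 != target 455
Candidate D: set leaf[1] = 1 -> leaves = [12, 1, 50, 35, 86, 27, 62, 17]
  L0: [12, 1, 50, 35, 86, 27, 62, 17]
  L1: h(12,1)=(12*31+1)%997=373 h(50,35)=(50*31+35)%997=588 h(86,27)=(86*31+27)%997=699 h(62,17)=(62*31+17)%997=942 -> [373, 588, 699, 942]
  L2: h(373,588)=(373*31+588)%997=187 h(699,942)=(699*31+942)%997=677 -> [187, 677]
  L3: h(187,677)=(187*31+677)%997=492 -> [492]
  root = 492 != target 455
Candidate A produces the target root.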